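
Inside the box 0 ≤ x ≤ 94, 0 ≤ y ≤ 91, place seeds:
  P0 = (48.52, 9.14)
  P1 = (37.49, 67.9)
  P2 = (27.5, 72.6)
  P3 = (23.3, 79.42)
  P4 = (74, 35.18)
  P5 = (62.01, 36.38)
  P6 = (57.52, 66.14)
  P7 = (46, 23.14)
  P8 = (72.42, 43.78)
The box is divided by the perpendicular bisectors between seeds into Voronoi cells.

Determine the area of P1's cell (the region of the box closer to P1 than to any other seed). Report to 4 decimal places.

Area of P1's cell: 760.5148

1. box [0,94]×[0,91]: [(0, 0) (94, 0) (94, 91) (0, 91)]
2. ⊥bis P1·P0 via (43.005,38.52): [(0, 30.4474) (94, 48.0924) (94, 91) (0, 91)]  |A|=4862.6282
3. ⊥bis P1·P2 via (32.495,70.25): [(15.1028, 33.2824) (94, 48.0924) (94, 91) (42.2573, 91)]  |A|=3185.8765
4. ⊥bis P1·P3 via (30.395,73.66): [(39.2045, 84.5113) (15.1028, 33.2824) (94, 48.0924) (94, 91) (44.4723, 91)]  |A|=3178.6902
5. ⊥bis P1·P4 via (55.745,51.54): [(39.2045, 84.5113) (15.1028, 33.2824) (44.2933, 38.7618) (91.1088, 91) (44.4723, 91)]  |A|=2036.7765
6. ⊥bis P1·P5 via (49.75,52.14): [(39.2045, 84.5113) (15.1028, 33.2824) (28.8185, 35.857) (71.3219, 68.9212) (91.1088, 91) (44.4723, 91)]  |A|=1842.6786
7. ⊥bis P1·P6 via (47.505,67.02): [(39.2045, 84.5113) (15.1028, 33.2824) (28.8185, 35.857) (45.9369, 49.1737) (49.6121, 91) (44.4723, 91)]  |A|=889.9871
8. ⊥bis P1·P7 via (41.745,45.52): [(39.2045, 84.5113) (18.8086, 41.1592) (41.0768, 45.393) (45.9369, 49.1737) (49.6121, 91) (44.4723, 91)]  |A|=760.5148
9. ⊥bis P1·P8 via (54.955,55.84): [(39.2045, 84.5113) (18.8086, 41.1592) (41.0768, 45.393) (45.9369, 49.1737) (49.6121, 91) (44.4723, 91)]  |A|=760.5148
10. canonical 6-gon: [(39.2045, 84.5113) (18.8086, 41.1592) (41.0768, 45.393) (45.9369, 49.1737) (49.6121, 91) (44.4723, 91)]
11. shoelace: 760.5148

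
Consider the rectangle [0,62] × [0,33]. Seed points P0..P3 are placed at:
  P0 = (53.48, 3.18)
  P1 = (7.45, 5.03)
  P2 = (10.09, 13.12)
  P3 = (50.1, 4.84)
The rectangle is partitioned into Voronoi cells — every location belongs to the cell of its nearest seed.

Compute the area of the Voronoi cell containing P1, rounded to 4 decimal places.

1. box [0,62]×[0,33]: [(0, 0) (62, 0) (62, 33) (0, 33)]
2. ⊥bis P1·P0 via (30.465,4.105): [(0, 0) (30.3, 0) (31.6263, 33) (0, 33)]  |A|=1021.7846
3. ⊥bis P1·P2 via (8.77,9.075): [(0, 11.9369) (0, 0) (30.3, 0) (30.3813, 2.0226)]  |A|=211.9719
4. ⊥bis P1·P3 via (28.775,4.935): [(28.7644, 2.5503) (0, 11.9369) (0, 0) (28.753, 0)]  |A|=208.3426
5. canonical 4-gon: [(28.7644, 2.5503) (0, 11.9369) (0, 0) (28.753, 0)]
6. shoelace: 208.3426

Area of P1's cell: 208.3426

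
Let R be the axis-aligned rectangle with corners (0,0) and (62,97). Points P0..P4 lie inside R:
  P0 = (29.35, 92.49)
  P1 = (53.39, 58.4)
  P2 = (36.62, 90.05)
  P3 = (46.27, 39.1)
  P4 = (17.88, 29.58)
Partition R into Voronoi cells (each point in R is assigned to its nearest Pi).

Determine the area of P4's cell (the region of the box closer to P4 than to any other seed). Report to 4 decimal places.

Area of P4's cell: 2084.5831

1. box [0,62]×[0,97]: [(0, 0) (62, 0) (62, 97) (0, 97)]
2. ⊥bis P4·P0 via (23.615,61.035): [(0, 65.3406) (0, 0) (62, 0) (62, 54.0365)]  |A|=3700.6893
3. ⊥bis P4·P1 via (35.635,43.99): [(21.4862, 61.4231) (0, 65.3406) (0, 0) (62, 0) (62, 11.5049)]  |A|=2839.1314
4. ⊥bis P4·P2 via (27.25,59.815): [(21.4862, 61.4231) (0, 65.3406) (0, 0) (62, 0) (62, 11.5049)]  |A|=2839.1314
5. ⊥bis P4·P3 via (32.075,34.34): [(24.0543, 58.259) (21.4862, 61.4231) (0, 65.3406) (0, 0) (43.5902, 0)]  |A|=2084.5831
6. canonical 5-gon: [(24.0543, 58.259) (21.4862, 61.4231) (0, 65.3406) (0, 0) (43.5902, 0)]
7. shoelace: 2084.5831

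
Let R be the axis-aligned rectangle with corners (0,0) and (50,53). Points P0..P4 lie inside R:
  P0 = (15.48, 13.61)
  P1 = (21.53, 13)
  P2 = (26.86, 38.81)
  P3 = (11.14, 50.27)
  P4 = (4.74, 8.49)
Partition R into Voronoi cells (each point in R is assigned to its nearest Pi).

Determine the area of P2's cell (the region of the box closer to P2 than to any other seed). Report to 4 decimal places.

1. box [0,50]×[0,53]: [(0, 0) (50, 0) (50, 53) (0, 53)]
2. ⊥bis P2·P0 via (21.17,26.21): [(0, 35.7701) (50, 13.1907) (50, 53) (0, 53)]  |A|=1425.979
3. ⊥bis P2·P1 via (24.195,25.905): [(0, 35.7701) (19.8656, 26.7991) (50, 20.576) (50, 53) (0, 53)]  |A|=1314.7031
4. ⊥bis P2·P3 via (19,44.54): [(9.4843, 31.4871) (19.8656, 26.7991) (50, 20.576) (50, 53) (25.1674, 53)]  |A|=962.2841
5. ⊥bis P2·P4 via (15.8,23.65): [(9.4843, 31.4871) (19.8656, 26.7991) (50, 20.576) (50, 53) (25.1674, 53)]  |A|=962.2841
6. canonical 5-gon: [(9.4843, 31.4871) (19.8656, 26.7991) (50, 20.576) (50, 53) (25.1674, 53)]
7. shoelace: 962.2841

Area of P2's cell: 962.2841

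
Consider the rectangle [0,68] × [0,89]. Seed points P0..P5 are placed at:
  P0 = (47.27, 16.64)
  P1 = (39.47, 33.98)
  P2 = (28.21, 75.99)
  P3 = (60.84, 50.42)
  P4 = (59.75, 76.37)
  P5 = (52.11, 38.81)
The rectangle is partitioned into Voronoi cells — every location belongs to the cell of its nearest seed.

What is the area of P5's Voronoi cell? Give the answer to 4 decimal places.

Area of P5's cell: 458.1967

1. box [0,68]×[0,89]: [(0, 0) (68, 0) (68, 89) (0, 89)]
2. ⊥bis P5·P0 via (49.69,27.725): [(0, 38.573) (68, 23.7277) (68, 89) (0, 89)]  |A|=3933.7775
3. ⊥bis P5·P1 via (45.79,36.395): [(49.0496, 27.8648) (68, 23.7277) (68, 89) (25.6886, 89)]  |A|=1911.8283
4. ⊥bis P5·P2 via (40.16,57.4): [(38.2361, 56.1633) (49.0496, 27.8648) (68, 23.7277) (68, 75.2961)]  |A|=1013.2035
5. ⊥bis P5·P3 via (56.475,44.615): [(39.7892, 57.1617) (38.2361, 56.1633) (49.0496, 27.8648) (68, 23.7277) (68, 35.9489)]  |A|=458.1967
6. ⊥bis P5·P4 via (55.93,57.59): [(39.7892, 57.1617) (38.2361, 56.1633) (49.0496, 27.8648) (68, 23.7277) (68, 35.9489)]  |A|=458.1967
7. canonical 5-gon: [(39.7892, 57.1617) (38.2361, 56.1633) (49.0496, 27.8648) (68, 23.7277) (68, 35.9489)]
8. shoelace: 458.1967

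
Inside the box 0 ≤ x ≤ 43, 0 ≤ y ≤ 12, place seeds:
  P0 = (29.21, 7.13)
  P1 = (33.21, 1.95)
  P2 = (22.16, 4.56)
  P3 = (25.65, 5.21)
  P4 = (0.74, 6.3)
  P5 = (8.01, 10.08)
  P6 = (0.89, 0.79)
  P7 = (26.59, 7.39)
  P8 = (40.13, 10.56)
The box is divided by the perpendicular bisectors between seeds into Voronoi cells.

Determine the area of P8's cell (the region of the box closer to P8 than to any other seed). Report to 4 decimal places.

Area of P8's cell: 63.7109

1. box [0,43]×[0,12]: [(0, 0) (43, 0) (43, 12) (0, 12)]
2. ⊥bis P8·P0 via (34.67,8.845): [(37.4482, 0) (43, 0) (43, 12) (33.679, 12)]  |A|=89.2365
3. ⊥bis P8·P1 via (36.67,6.255): [(35.0829, 7.5306) (43, 1.1675) (43, 12) (33.679, 12)]  |A|=63.7109
4. ⊥bis P8·P2 via (31.145,7.56): [(35.0829, 7.5306) (43, 1.1675) (43, 12) (33.679, 12)]  |A|=63.7109
5. ⊥bis P8·P3 via (32.89,7.885): [(35.0829, 7.5306) (43, 1.1675) (43, 12) (33.679, 12)]  |A|=63.7109
6. ⊥bis P8·P4 via (20.435,8.43): [(35.0829, 7.5306) (43, 1.1675) (43, 12) (33.679, 12)]  |A|=63.7109
7. ⊥bis P8·P5 via (24.07,10.32): [(35.0829, 7.5306) (43, 1.1675) (43, 12) (33.679, 12)]  |A|=63.7109
8. ⊥bis P8·P6 via (20.51,5.675): [(35.0829, 7.5306) (43, 1.1675) (43, 12) (33.679, 12)]  |A|=63.7109
9. ⊥bis P8·P7 via (33.36,8.975): [(35.0829, 7.5306) (43, 1.1675) (43, 12) (33.679, 12)]  |A|=63.7109
10. canonical 4-gon: [(35.0829, 7.5306) (43, 1.1675) (43, 12) (33.679, 12)]
11. shoelace: 63.7109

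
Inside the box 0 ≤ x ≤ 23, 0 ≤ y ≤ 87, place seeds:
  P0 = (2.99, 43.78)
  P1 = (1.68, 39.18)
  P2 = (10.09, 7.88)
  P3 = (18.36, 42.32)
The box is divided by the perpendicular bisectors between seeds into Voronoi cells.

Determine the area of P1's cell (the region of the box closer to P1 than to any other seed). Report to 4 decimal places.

Area of P1's cell: 197.6193

1. box [0,23]×[0,87]: [(0, 0) (23, 0) (23, 87) (0, 87)]
2. ⊥bis P1·P0 via (2.335,41.48): [(0, 42.145) (0, 0) (23, 0) (23, 35.595)]  |A|=894.0092
3. ⊥bis P1·P2 via (5.885,23.53): [(0, 42.145) (0, 21.9488) (23, 28.1286) (23, 35.595)]  |A|=318.1193
4. ⊥bis P1·P3 via (10.02,40.75): [(10.3101, 39.2088) (0, 42.145) (0, 21.9488) (12.9065, 25.4166)]  |A|=197.6193
5. canonical 4-gon: [(10.3101, 39.2088) (0, 42.145) (0, 21.9488) (12.9065, 25.4166)]
6. shoelace: 197.6193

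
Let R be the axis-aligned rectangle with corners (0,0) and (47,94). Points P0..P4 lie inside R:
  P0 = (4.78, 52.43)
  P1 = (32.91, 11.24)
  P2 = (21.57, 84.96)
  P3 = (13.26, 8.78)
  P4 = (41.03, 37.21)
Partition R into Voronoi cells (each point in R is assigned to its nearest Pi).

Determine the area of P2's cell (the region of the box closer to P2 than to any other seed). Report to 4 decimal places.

1. box [0,47]×[0,94]: [(0, 0) (47, 0) (47, 94) (0, 94)]
2. ⊥bis P2·P0 via (13.175,68.695): [(0, 75.4951) (47, 51.2366) (47, 94) (0, 94)]  |A|=1439.8043
3. ⊥bis P2·P1 via (27.24,48.1): [(0, 75.4951) (47, 51.2366) (47, 94) (0, 94)]  |A|=1439.8043
4. ⊥bis P2·P3 via (17.415,46.87): [(0, 75.4951) (47, 51.2366) (47, 94) (0, 94)]  |A|=1439.8043
5. ⊥bis P2·P4 via (31.3,61.085): [(0, 75.4951) (29.4108, 60.3151) (47, 67.4834) (47, 94) (0, 94)]  |A|=1296.9205
6. canonical 5-gon: [(0, 75.4951) (29.4108, 60.3151) (47, 67.4834) (47, 94) (0, 94)]
7. shoelace: 1296.9205

Area of P2's cell: 1296.9205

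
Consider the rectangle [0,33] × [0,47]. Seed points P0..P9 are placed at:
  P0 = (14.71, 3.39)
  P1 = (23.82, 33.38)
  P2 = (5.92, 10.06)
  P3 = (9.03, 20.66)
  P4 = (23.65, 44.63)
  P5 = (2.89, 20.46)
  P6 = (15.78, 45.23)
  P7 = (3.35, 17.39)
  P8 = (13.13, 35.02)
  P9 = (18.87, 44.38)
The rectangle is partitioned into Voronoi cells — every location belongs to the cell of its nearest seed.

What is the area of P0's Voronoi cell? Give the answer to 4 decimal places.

Area of P0's cell: 333.4569

1. box [0,33]×[0,47]: [(0, 0) (33, 0) (33, 47) (0, 47)]
2. ⊥bis P0·P1 via (19.265,18.385): [(0, 24.2371) (0, 0) (33, 0) (33, 14.2127)]  |A|=634.4223
3. ⊥bis P0·P2 via (10.315,6.725): [(19.1819, 18.4102) (5.212, 0) (33, 0) (33, 14.2127)]  |A|=353.9884
4. ⊥bis P0·P3 via (11.87,12.025): [(25.4734, 16.4991) (15.1571, 13.1061) (5.212, 0) (33, 0) (33, 14.2127)]  |A|=333.4569
5. ⊥bis P0·P4 via (19.18,24.01): [(25.4734, 16.4991) (15.1571, 13.1061) (5.212, 0) (33, 0) (33, 14.2127)]  |A|=333.4569
6. ⊥bis P0·P5 via (8.8,11.925): [(25.4734, 16.4991) (15.1571, 13.1061) (5.212, 0) (33, 0) (33, 14.2127)]  |A|=333.4569
7. ⊥bis P0·P6 via (15.245,24.31): [(25.4734, 16.4991) (15.1571, 13.1061) (5.212, 0) (33, 0) (33, 14.2127)]  |A|=333.4569
8. ⊥bis P0·P7 via (9.03,10.39): [(25.4734, 16.4991) (15.1571, 13.1061) (5.212, 0) (33, 0) (33, 14.2127)]  |A|=333.4569
9. ⊥bis P0·P8 via (13.92,19.205): [(25.4734, 16.4991) (15.1571, 13.1061) (5.212, 0) (33, 0) (33, 14.2127)]  |A|=333.4569
10. ⊥bis P0·P9 via (16.79,23.885): [(25.4734, 16.4991) (15.1571, 13.1061) (5.212, 0) (33, 0) (33, 14.2127)]  |A|=333.4569
11. canonical 5-gon: [(25.4734, 16.4991) (15.1571, 13.1061) (5.212, 0) (33, 0) (33, 14.2127)]
12. shoelace: 333.4569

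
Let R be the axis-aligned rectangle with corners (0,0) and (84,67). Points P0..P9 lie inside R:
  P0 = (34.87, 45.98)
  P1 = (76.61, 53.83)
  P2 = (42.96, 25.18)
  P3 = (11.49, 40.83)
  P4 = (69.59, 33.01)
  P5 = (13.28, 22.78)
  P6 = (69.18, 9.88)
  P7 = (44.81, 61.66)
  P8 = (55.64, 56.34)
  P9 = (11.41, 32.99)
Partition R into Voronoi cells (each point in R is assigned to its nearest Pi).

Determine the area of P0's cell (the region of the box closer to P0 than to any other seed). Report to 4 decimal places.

Area of P0's cell: 587.7929

1. box [0,84]×[0,67]: [(0, 0) (84, 0) (84, 67) (0, 67)]
2. ⊥bis P0·P1 via (55.74,49.905): [(0, 0) (65.1256, 0) (52.525, 67) (0, 67)]  |A|=3941.2932
3. ⊥bis P0·P2 via (38.915,35.58): [(0, 20.4443) (57.1036, 42.6543) (52.525, 67) (0, 67)]  |A|=1968.6271
4. ⊥bis P0·P3 via (23.18,43.405): [(26.0093, 30.5604) (57.1036, 42.6543) (52.525, 67) (17.9826, 67)]  |A|=1035.5464
5. ⊥bis P0·P4 via (52.23,39.495): [(26.0093, 30.5604) (52.7823, 40.9736) (55.8668, 49.2306) (52.525, 67) (17.9826, 67)]  |A|=1020.2981
6. ⊥bis P0·P5 via (24.075,34.38): [(25.4498, 33.1006) (27.5398, 31.1557) (52.7823, 40.9736) (55.8668, 49.2306) (52.525, 67) (17.9826, 67)]  |A|=1018.1877
7. ⊥bis P0·P6 via (52.025,27.93): [(25.4498, 33.1006) (27.5398, 31.1557) (52.7823, 40.9736) (55.8668, 49.2306) (52.525, 67) (17.9826, 67)]  |A|=1018.1877
8. ⊥bis P0·P7 via (39.84,53.82): [(25.4498, 33.1006) (27.5398, 31.1557) (52.7823, 40.9736) (54.1844, 44.7267) (19.049, 67) (17.9826, 67)]  |A|=622.9039
9. ⊥bis P0·P8 via (45.255,51.16): [(25.4498, 33.1006) (27.5398, 31.1557) (50.7334, 40.1767) (45.8187, 50.03) (19.049, 67) (17.9826, 67)]  |A|=591.4351
10. ⊥bis P0·P9 via (23.14,39.485): [(24.6403, 36.7754) (27.7144, 31.2236) (50.7334, 40.1767) (45.8187, 50.03) (19.049, 67) (17.9826, 67)]  |A|=587.7929
11. canonical 6-gon: [(24.6403, 36.7754) (27.7144, 31.2236) (50.7334, 40.1767) (45.8187, 50.03) (19.049, 67) (17.9826, 67)]
12. shoelace: 587.7929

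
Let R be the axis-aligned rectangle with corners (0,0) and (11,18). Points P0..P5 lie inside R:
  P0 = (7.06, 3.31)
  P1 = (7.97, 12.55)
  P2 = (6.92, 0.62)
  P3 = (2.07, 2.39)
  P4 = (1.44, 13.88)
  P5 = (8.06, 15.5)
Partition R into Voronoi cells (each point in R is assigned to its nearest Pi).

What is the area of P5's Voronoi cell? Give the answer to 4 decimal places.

Area of P5's cell: 26.1182

1. box [0,11]×[0,18]: [(0, 0) (11, 0) (11, 18) (0, 18)]
2. ⊥bis P5·P0 via (7.56,9.405): [(0, 10.0252) (11, 9.1228) (11, 18) (0, 18)]  |A|=92.6861
3. ⊥bis P5·P1 via (8.015,14.025): [(0, 14.2695) (11, 13.9339) (11, 18) (0, 18)]  |A|=42.881
4. ⊥bis P5·P2 via (7.49,8.06): [(0, 14.2695) (11, 13.9339) (11, 18) (0, 18)]  |A|=42.881
5. ⊥bis P5·P3 via (5.065,8.945): [(0, 14.2695) (11, 13.9339) (11, 18) (0, 18)]  |A|=42.881
6. ⊥bis P5·P4 via (4.75,14.69): [(4.8894, 14.1204) (11, 13.9339) (11, 18) (3.94, 18)]  |A|=26.1182
7. canonical 4-gon: [(4.8894, 14.1204) (11, 13.9339) (11, 18) (3.94, 18)]
8. shoelace: 26.1182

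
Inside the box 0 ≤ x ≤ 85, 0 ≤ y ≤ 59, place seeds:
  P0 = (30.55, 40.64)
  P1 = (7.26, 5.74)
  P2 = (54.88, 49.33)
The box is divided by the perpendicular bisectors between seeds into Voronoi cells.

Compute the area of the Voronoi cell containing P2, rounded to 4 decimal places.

Area of P2's cell: 2168.4971

1. box [0,85]×[0,59]: [(0, 0) (85, 0) (85, 59) (0, 59)]
2. ⊥bis P2·P0 via (42.715,44.985): [(58.7824, 0) (85, 0) (85, 59) (37.7092, 59)]  |A|=2168.4971
3. ⊥bis P2·P1 via (31.07,27.535): [(58.7824, 0) (85, 0) (85, 59) (37.7092, 59)]  |A|=2168.4971
4. canonical 4-gon: [(58.7824, 0) (85, 0) (85, 59) (37.7092, 59)]
5. shoelace: 2168.4971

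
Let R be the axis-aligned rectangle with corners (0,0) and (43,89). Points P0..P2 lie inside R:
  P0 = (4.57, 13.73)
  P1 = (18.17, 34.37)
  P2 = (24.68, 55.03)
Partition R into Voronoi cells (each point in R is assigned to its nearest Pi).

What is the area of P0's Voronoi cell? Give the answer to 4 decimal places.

Area of P0's cell: 747.1333

1. box [0,43]×[0,89]: [(0, 0) (43, 0) (43, 89) (0, 89)]
2. ⊥bis P0·P1 via (11.37,24.05): [(0, 31.5419) (0, 0) (43, 0) (43, 3.2085)]  |A|=747.1333
3. ⊥bis P0·P2 via (14.625,34.38): [(0, 31.5419) (0, 0) (43, 0) (43, 3.2085)]  |A|=747.1333
4. canonical 4-gon: [(0, 31.5419) (0, 0) (43, 0) (43, 3.2085)]
5. shoelace: 747.1333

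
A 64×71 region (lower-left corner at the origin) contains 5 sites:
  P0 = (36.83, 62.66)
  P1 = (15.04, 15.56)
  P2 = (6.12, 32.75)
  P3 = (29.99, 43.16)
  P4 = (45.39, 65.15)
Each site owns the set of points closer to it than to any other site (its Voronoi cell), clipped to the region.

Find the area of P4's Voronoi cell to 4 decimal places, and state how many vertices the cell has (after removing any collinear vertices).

1. box [0,64]×[0,71]: [(0, 0) (64, 0) (64, 71) (0, 71)]
2. ⊥bis P4·P0 via (41.11,63.905): [(59.6992, 0) (64, 0) (64, 71) (39.0462, 71)]  |A|=1038.5405
3. ⊥bis P4·P1 via (30.215,40.355): [(51.8038, 27.1422) (64, 19.678) (64, 71) (39.0462, 71)]  |A|=860.176
4. ⊥bis P4·P2 via (25.755,48.95): [(51.8038, 27.1422) (64, 19.678) (64, 71) (39.0462, 71)]  |A|=860.176
5. ⊥bis P4·P3 via (37.69,54.155): [(45.5467, 48.6528) (64, 35.7296) (64, 71) (39.0462, 71)]  |A|=604.2519
6. canonical 4-gon: [(45.5467, 48.6528) (64, 35.7296) (64, 71) (39.0462, 71)]
7. shoelace: 604.2519

Area of P4's cell: 604.2519 (4 vertices)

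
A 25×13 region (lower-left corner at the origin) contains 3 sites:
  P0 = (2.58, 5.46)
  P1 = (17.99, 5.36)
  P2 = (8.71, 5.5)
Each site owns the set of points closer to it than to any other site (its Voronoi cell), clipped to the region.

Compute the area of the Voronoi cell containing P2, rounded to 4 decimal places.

1. box [0,25]×[0,13]: [(0, 0) (25, 0) (25, 13) (0, 13)]
2. ⊥bis P2·P0 via (5.645,5.48): [(5.6808, 0) (25, 0) (25, 13) (5.5959, 13)]  |A|=251.7015
3. ⊥bis P2·P1 via (13.35,5.43): [(5.6808, 0) (13.2681, 0) (13.4642, 13) (5.5959, 13)]  |A|=100.4614
4. canonical 4-gon: [(5.6808, 0) (13.2681, 0) (13.4642, 13) (5.5959, 13)]
5. shoelace: 100.4614

Area of P2's cell: 100.4614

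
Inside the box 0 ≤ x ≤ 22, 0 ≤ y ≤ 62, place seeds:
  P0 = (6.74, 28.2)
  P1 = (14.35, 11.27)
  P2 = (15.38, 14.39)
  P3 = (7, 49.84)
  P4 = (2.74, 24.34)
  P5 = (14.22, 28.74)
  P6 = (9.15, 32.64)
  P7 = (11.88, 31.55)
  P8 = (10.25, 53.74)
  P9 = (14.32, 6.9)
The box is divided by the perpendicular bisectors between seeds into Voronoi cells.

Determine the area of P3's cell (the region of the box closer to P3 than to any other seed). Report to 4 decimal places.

Area of P3's cell: 181.7715

1. box [0,22]×[0,62]: [(0, 0) (22, 0) (22, 62) (0, 62)]
2. ⊥bis P3·P0 via (6.87,39.02): [(0, 39.1025) (22, 38.8382) (22, 62) (0, 62)]  |A|=506.6517
3. ⊥bis P3·P1 via (10.675,30.555): [(0, 39.1025) (22, 38.8382) (22, 62) (0, 62)]  |A|=506.6517
4. ⊥bis P3·P2 via (11.19,32.115): [(0, 39.1025) (22, 38.8382) (22, 62) (0, 62)]  |A|=506.6517
5. ⊥bis P3·P4 via (4.87,37.09): [(0, 39.1025) (22, 38.8382) (22, 62) (0, 62)]  |A|=506.6517
6. ⊥bis P3·P5 via (10.61,39.29): [(0, 39.1025) (9.7208, 38.9857) (22, 43.1874) (22, 62) (0, 62)]  |A|=479.9493
7. ⊥bis P3·P6 via (8.075,41.24): [(0, 40.2306) (21.0478, 42.8616) (22, 43.1874) (22, 62) (0, 62)]  |A|=448.5778
8. ⊥bis P3·P7 via (9.44,40.695): [(0, 40.2306) (14.4863, 42.0414) (22, 44.0462) (22, 62) (0, 62)]  |A|=444.6732
9. ⊥bis P3·P8 via (8.625,51.79): [(0, 58.9775) (0, 40.2306) (14.4863, 42.0414) (18.9077, 43.2211)]  |A|=181.7715
10. ⊥bis P3·P9 via (10.66,28.37): [(0, 58.9775) (0, 40.2306) (14.4863, 42.0414) (18.9077, 43.2211)]  |A|=181.7715
11. canonical 4-gon: [(0, 58.9775) (0, 40.2306) (14.4863, 42.0414) (18.9077, 43.2211)]
12. shoelace: 181.7715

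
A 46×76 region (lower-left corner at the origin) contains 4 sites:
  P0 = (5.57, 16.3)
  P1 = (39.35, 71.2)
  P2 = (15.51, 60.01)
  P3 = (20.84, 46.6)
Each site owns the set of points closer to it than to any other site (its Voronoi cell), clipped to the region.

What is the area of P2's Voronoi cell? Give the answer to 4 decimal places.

Area of P2's cell: 660.4908

1. box [0,46]×[0,76]: [(0, 0) (46, 0) (46, 76) (0, 76)]
2. ⊥bis P2·P0 via (10.54,38.155): [(0, 40.5519) (46, 30.0911) (46, 76) (0, 76)]  |A|=1871.2111
3. ⊥bis P2·P1 via (27.43,65.605): [(0, 40.5519) (43.8724, 30.575) (22.5508, 76) (0, 76)]  |A|=1289.7823
4. ⊥bis P2·P3 via (18.175,53.305): [(0, 46.0811) (30.8405, 58.3391) (22.5508, 76) (0, 76)]  |A|=660.4908
5. canonical 4-gon: [(0, 46.0811) (30.8405, 58.3391) (22.5508, 76) (0, 76)]
6. shoelace: 660.4908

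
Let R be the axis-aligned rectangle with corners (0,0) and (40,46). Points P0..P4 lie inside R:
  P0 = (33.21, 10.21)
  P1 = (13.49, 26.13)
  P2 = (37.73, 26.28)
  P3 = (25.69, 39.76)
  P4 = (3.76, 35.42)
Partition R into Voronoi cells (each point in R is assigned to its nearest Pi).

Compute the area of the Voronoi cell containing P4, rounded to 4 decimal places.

Area of P4's cell: 236.6752

1. box [0,40]×[0,46]: [(0, 0) (40, 0) (40, 46) (0, 46)]
2. ⊥bis P4·P0 via (18.485,22.815): [(0, 1.2211) (38.332, 46) (0, 46)]  |A|=858.233
3. ⊥bis P4·P1 via (8.625,30.775): [(0, 21.7415) (23.1615, 46) (0, 46)]  |A|=280.9318
4. ⊥bis P4·P2 via (20.745,30.85): [(0, 21.7415) (23.1615, 46) (0, 46)]  |A|=280.9318
5. ⊥bis P4·P3 via (14.725,37.59): [(0, 21.7415) (14.7948, 37.2371) (13.0606, 46) (0, 46)]  |A|=236.6752
6. canonical 4-gon: [(0, 21.7415) (14.7948, 37.2371) (13.0606, 46) (0, 46)]
7. shoelace: 236.6752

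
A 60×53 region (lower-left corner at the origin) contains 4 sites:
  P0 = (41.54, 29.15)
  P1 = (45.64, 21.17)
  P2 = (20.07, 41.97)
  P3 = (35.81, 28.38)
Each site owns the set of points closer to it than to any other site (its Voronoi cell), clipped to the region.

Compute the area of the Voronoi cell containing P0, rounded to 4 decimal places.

Area of P0's cell: 544.8202

1. box [0,60]×[0,53]: [(0, 0) (60, 0) (60, 53) (0, 53)]
2. ⊥bis P0·P1 via (43.59,25.16): [(0, 2.7641) (60, 33.5912) (60, 53) (0, 53)]  |A|=2089.3398
3. ⊥bis P0·P2 via (30.805,35.56): [(16.1887, 11.0816) (60, 33.5912) (60, 53) (41.2186, 53)]  |A|=818.8049
4. ⊥bis P0·P3 via (38.675,28.765): [(36.4839, 45.0705) (39.4456, 23.0307) (60, 33.5912) (60, 53) (41.2186, 53)]  |A|=544.8202
5. canonical 5-gon: [(36.4839, 45.0705) (39.4456, 23.0307) (60, 33.5912) (60, 53) (41.2186, 53)]
6. shoelace: 544.8202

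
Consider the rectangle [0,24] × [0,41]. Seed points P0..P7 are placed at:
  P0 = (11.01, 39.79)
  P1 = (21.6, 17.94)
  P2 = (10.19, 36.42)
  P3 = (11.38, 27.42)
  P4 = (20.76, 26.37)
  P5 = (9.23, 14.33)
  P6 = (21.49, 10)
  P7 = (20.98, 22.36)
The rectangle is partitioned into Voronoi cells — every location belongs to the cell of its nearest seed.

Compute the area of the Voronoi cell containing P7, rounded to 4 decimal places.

1. box [0,24]×[0,41]: [(0, 0) (24, 0) (24, 41) (0, 41)]
2. ⊥bis P7·P0 via (15.995,31.075): [(0, 21.9258) (0, 0) (24, 0) (24, 35.6539)]  |A|=690.9564
3. ⊥bis P7·P1 via (21.29,20.15): [(0, 21.9258) (0, 17.1636) (24, 20.5301) (24, 35.6539)]  |A|=238.6314
4. ⊥bis P7·P2 via (15.585,29.39): [(23.0073, 35.086) (0, 17.4297) (0, 17.1636) (24, 20.5301) (24, 35.6539)]  |A|=186.9094
5. ⊥bis P7·P3 via (16.18,24.89): [(23.0073, 35.086) (20.5671, 33.2134) (13.0742, 18.9976) (24, 20.5301) (24, 35.6539)]  |A|=98.1137
6. ⊥bis P7·P4 via (20.87,24.365): [(15.7554, 24.0844) (13.0742, 18.9976) (24, 20.5301) (24, 24.5367)]  |A|=42.2507
7. ⊥bis P7·P5 via (15.105,18.345): [(15.7554, 24.0844) (13.7643, 20.3068) (14.5204, 19.2004) (24, 20.5301) (24, 24.5367)]  |A|=41.374
8. ⊥bis P7·P6 via (21.235,16.18): [(15.7554, 24.0844) (13.7643, 20.3068) (14.5204, 19.2004) (24, 20.5301) (24, 24.5367)]  |A|=41.374
9. canonical 5-gon: [(15.7554, 24.0844) (13.7643, 20.3068) (14.5204, 19.2004) (24, 20.5301) (24, 24.5367)]
10. shoelace: 41.374

Area of P7's cell: 41.3740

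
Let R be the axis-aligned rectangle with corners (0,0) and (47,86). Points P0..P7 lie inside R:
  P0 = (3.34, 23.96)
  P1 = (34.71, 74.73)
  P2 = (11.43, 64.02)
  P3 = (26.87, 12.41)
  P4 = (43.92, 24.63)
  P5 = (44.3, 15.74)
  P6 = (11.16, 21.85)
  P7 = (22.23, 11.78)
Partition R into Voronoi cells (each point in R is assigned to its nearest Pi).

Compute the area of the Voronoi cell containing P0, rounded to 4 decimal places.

Area of P0's cell: 310.6793

1. box [0,47]×[0,86]: [(0, 0) (47, 0) (47, 86) (0, 86)]
2. ⊥bis P0·P1 via (19.025,49.345): [(0, 61.1003) (0, 0) (47, 0) (47, 32.0597)]  |A|=2189.2584
3. ⊥bis P0·P2 via (7.385,43.99): [(37.551, 37.8981) (0, 45.4814) (0, 0) (47, 0) (47, 32.0597)]  |A|=1896.0061
4. ⊥bis P0·P3 via (15.105,18.185): [(25.9331, 40.2443) (0, 45.4814) (0, 0) (6.1787, 0)]  |A|=714.0638
5. ⊥bis P0·P4 via (23.63,24.295): [(23.4502, 35.1861) (23.3581, 40.7643) (0, 45.4814) (0, 0) (6.1787, 0)]  |A|=706.9058
6. ⊥bis P0·P5 via (23.82,19.85): [(23.4502, 35.1861) (23.3581, 40.7643) (0, 45.4814) (0, 0) (6.1787, 0)]  |A|=706.9058
7. ⊥bis P0·P6 via (7.25,22.905): [(12.6522, 42.9263) (0, 45.4814) (0, 0) (1.0698, 0)]  |A|=310.6793
8. ⊥bis P0·P7 via (12.785,17.87): [(12.6522, 42.9263) (0, 45.4814) (0, 0) (1.0698, 0)]  |A|=310.6793
9. canonical 4-gon: [(12.6522, 42.9263) (0, 45.4814) (0, 0) (1.0698, 0)]
10. shoelace: 310.6793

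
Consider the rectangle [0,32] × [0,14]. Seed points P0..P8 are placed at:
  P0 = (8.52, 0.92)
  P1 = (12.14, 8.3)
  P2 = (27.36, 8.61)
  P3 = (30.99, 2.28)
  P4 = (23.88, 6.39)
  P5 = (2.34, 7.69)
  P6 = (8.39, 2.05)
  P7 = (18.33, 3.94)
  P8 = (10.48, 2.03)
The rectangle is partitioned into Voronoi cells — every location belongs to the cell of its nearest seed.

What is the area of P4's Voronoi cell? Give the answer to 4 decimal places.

Area of P4's cell: 63.7392

1. box [0,32]×[0,14]: [(0, 0) (32, 0) (32, 14) (0, 14)]
2. ⊥bis P4·P0 via (16.2,3.655): [(17.5016, 0) (32, 0) (32, 14) (12.5159, 14)]  |A|=237.8771
3. ⊥bis P4·P1 via (18.01,7.345): [(17.0303, 1.3234) (17.5016, 0) (32, 0) (32, 14) (19.0927, 14)]  |A|=196.1915
4. ⊥bis P4·P2 via (25.62,7.5): [(17.0303, 1.3234) (17.5016, 0) (30.4045, 0) (21.4734, 14) (19.0927, 14)]  |A|=111.337
5. ⊥bis P4·P3 via (27.435,4.335): [(17.0303, 1.3234) (17.5016, 0) (24.9291, 0) (27.532, 4.5028) (21.4734, 14) (19.0927, 14)]  |A|=99.0097
6. ⊥bis P4·P5 via (13.11,7.04): [(17.0303, 1.3234) (17.5016, 0) (24.9291, 0) (27.532, 4.5028) (21.4734, 14) (19.0927, 14)]  |A|=99.0097
7. ⊥bis P4·P6 via (16.135,4.22): [(17.0303, 1.3234) (17.5016, 0) (24.9291, 0) (27.532, 4.5028) (21.4734, 14) (19.0927, 14)]  |A|=99.0097
8. ⊥bis P4·P7 via (21.105,5.165): [(18.5843, 10.8751) (23.385, 0) (24.9291, 0) (27.532, 4.5028) (21.4734, 14) (19.0927, 14)]  |A|=63.7392
9. ⊥bis P4·P8 via (17.18,4.21): [(18.5843, 10.8751) (23.385, 0) (24.9291, 0) (27.532, 4.5028) (21.4734, 14) (19.0927, 14)]  |A|=63.7392
10. canonical 6-gon: [(18.5843, 10.8751) (23.385, 0) (24.9291, 0) (27.532, 4.5028) (21.4734, 14) (19.0927, 14)]
11. shoelace: 63.7392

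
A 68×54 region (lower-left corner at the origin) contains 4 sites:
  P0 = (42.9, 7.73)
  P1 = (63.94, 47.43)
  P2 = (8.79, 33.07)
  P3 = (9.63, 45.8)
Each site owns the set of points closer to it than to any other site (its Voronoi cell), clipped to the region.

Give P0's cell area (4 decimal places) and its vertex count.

1. box [0,68]×[0,54]: [(0, 0) (68, 0) (68, 54) (0, 54)]
2. ⊥bis P0·P1 via (53.42,27.58): [(0, 0) (68, 0) (68, 19.853) (3.5686, 54) (0, 54)]  |A|=2571.929
3. ⊥bis P0·P2 via (25.845,20.4): [(10.69, 0) (68, 0) (68, 19.853) (37.4619, 36.0374)]  |A|=1335.7873
4. ⊥bis P0·P3 via (26.265,26.765): [(10.69, 0) (68, 0) (68, 19.853) (37.4619, 36.0374)]  |A|=1335.7873
5. canonical 4-gon: [(10.69, 0) (68, 0) (68, 19.853) (37.4619, 36.0374)]
6. shoelace: 1335.7873

Area of P0's cell: 1335.7873 (4 vertices)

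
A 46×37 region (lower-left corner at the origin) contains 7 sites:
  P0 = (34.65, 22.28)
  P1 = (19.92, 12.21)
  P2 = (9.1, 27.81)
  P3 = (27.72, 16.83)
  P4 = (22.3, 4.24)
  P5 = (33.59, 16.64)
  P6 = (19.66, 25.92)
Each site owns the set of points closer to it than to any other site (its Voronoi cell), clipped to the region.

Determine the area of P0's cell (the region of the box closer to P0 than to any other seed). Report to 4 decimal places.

Area of P0's cell: 312.0163

1. box [0,46]×[0,37]: [(0, 0) (46, 0) (46, 37) (0, 37)]
2. ⊥bis P0·P1 via (27.285,17.245): [(39.0744, 0) (46, 0) (46, 37) (13.7797, 37)]  |A|=724.1998
3. ⊥bis P0·P2 via (21.875,25.045): [(21.8937, 25.1312) (39.0744, 0) (46, 0) (46, 37) (24.4625, 37)]  |A|=660.8039
4. ⊥bis P0·P3 via (31.185,19.555): [(22.9525, 30.0232) (46, 0.7168) (46, 37) (24.4625, 37)]  |A|=493.2504
5. ⊥bis P0·P4 via (28.475,13.26): [(22.9525, 30.0232) (45.0703, 1.899) (46, 1.2626) (46, 37) (24.4625, 37)]  |A|=492.9968
6. ⊥bis P0·P5 via (34.12,19.46): [(22.9525, 30.0232) (30.7636, 20.0908) (46, 17.2272) (46, 37) (24.4625, 37)]  |A|=367.4712
7. ⊥bis P0·P6 via (27.155,24.1): [(27.2625, 24.5427) (30.7636, 20.0908) (46, 17.2272) (46, 37) (30.2875, 37)]  |A|=312.0163
8. canonical 5-gon: [(27.2625, 24.5427) (30.7636, 20.0908) (46, 17.2272) (46, 37) (30.2875, 37)]
9. shoelace: 312.0163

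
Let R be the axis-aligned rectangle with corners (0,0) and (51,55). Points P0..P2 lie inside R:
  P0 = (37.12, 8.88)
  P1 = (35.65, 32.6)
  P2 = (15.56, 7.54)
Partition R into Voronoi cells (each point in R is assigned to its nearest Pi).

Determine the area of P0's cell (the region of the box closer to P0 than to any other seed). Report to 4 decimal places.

1. box [0,51]×[0,55]: [(0, 0) (51, 0) (51, 55) (0, 55)]
2. ⊥bis P0·P1 via (36.385,20.74): [(0, 18.4851) (0, 0) (51, 0) (51, 21.6457)]  |A|=1023.3366
3. ⊥bis P0·P2 via (26.34,8.21): [(25.6028, 20.0718) (26.8503, 0) (51, 0) (51, 21.6457)]  |A|=517.2351
4. canonical 4-gon: [(25.6028, 20.0718) (26.8503, 0) (51, 0) (51, 21.6457)]
5. shoelace: 517.2351

Area of P0's cell: 517.2351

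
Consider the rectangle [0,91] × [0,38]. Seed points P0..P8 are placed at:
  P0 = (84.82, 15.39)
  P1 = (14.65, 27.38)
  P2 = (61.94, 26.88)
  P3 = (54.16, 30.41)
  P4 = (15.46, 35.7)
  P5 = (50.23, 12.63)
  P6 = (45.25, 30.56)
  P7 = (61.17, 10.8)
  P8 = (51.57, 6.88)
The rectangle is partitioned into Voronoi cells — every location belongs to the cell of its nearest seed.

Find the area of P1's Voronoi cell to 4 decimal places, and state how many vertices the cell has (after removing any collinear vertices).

1. box [0,91]×[0,38]: [(0, 0) (91, 0) (91, 38) (0, 38)]
2. ⊥bis P1·P0 via (49.735,21.385): [(0, 0) (46.0809, 0) (52.574, 38) (0, 38)]  |A|=1874.444
3. ⊥bis P1·P2 via (38.295,27.13): [(0, 0) (38.0082, 0) (38.4099, 38) (0, 38)]  |A|=1451.9436
4. ⊥bis P1·P3 via (34.405,28.895): [(0, 0) (36.6209, 0) (33.7067, 38) (0, 38)]  |A|=1336.226
5. ⊥bis P1·P4 via (15.055,31.54): [(0, 33.0057) (0, 0) (36.6209, 0) (34.3462, 29.6619)]  |A|=1109.933
6. ⊥bis P1·P5 via (32.44,20.005): [(0, 33.0057) (0, 0) (24.1468, 0) (34.6736, 25.3928) (34.3462, 29.6619)]  |A|=951.5554
7. ⊥bis P1·P6 via (29.95,28.97): [(29.8324, 30.1013) (0, 33.0057) (0, 0) (24.1468, 0) (31.194, 16.9994)]  |A|=913.4839
8. ⊥bis P1·P7 via (37.91,19.09): [(29.8324, 30.1013) (0, 33.0057) (0, 0) (24.1468, 0) (31.194, 16.9994)]  |A|=913.4839
9. ⊥bis P1·P8 via (33.11,17.13): [(29.8324, 30.1013) (0, 33.0057) (0, 0) (23.5985, 0) (25.7622, 3.8968) (31.194, 16.9994)]  |A|=912.4157
10. canonical 6-gon: [(29.8324, 30.1013) (0, 33.0057) (0, 0) (23.5985, 0) (25.7622, 3.8968) (31.194, 16.9994)]
11. shoelace: 912.4157

Area of P1's cell: 912.4157 (6 vertices)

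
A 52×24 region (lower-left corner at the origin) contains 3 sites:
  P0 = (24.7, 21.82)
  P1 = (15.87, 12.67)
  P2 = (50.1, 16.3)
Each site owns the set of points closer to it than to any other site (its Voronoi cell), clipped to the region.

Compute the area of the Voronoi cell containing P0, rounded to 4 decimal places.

1. box [0,52]×[0,24]: [(0, 0) (52, 0) (52, 24) (0, 24)]
2. ⊥bis P0·P1 via (20.285,17.245): [(38.155, 0) (52, 0) (52, 24) (13.2852, 24)]  |A|=630.7181
3. ⊥bis P0·P2 via (37.4,19.06): [(34.1068, 3.9066) (38.4736, 24) (13.2852, 24)]  |A|=253.0604
4. canonical 3-gon: [(34.1068, 3.9066) (38.4736, 24) (13.2852, 24)]
5. shoelace: 253.0604

Area of P0's cell: 253.0604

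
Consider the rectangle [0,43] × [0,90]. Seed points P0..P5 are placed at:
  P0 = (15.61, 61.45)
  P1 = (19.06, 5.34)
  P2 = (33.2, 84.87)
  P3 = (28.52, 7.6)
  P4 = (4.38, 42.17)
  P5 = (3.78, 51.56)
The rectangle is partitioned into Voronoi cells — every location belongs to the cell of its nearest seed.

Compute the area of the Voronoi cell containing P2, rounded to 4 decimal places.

1. box [0,43]×[0,90]: [(0, 0) (43, 0) (43, 90) (0, 90)]
2. ⊥bis P2·P0 via (24.405,73.16): [(43, 59.1939) (43, 90) (1.9836, 90)]  |A|=631.778
3. ⊥bis P2·P1 via (26.13,45.105): [(43, 59.1939) (43, 90) (1.9836, 90)]  |A|=631.778
4. ⊥bis P2·P3 via (30.86,46.235): [(43, 59.1939) (43, 90) (1.9836, 90)]  |A|=631.778
5. ⊥bis P2·P4 via (18.79,63.52): [(43, 59.1939) (43, 90) (1.9836, 90)]  |A|=631.778
6. ⊥bis P2·P5 via (18.49,68.215): [(43, 59.1939) (43, 90) (1.9836, 90)]  |A|=631.778
7. canonical 3-gon: [(43, 59.1939) (43, 90) (1.9836, 90)]
8. shoelace: 631.778

Area of P2's cell: 631.7780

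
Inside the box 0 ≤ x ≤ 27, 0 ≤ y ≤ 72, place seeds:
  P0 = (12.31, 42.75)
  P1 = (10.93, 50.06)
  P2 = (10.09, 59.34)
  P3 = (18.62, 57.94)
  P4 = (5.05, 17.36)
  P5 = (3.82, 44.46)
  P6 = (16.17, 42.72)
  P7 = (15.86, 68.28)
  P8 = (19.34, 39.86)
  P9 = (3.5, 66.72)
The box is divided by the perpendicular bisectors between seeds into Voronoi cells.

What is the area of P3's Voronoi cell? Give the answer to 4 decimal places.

1. box [0,27]×[0,72]: [(0, 0) (27, 0) (27, 72) (0, 72)]
2. ⊥bis P3·P0 via (15.465,50.345): [(0, 56.7692) (27, 45.5533) (27, 72) (0, 72)]  |A|=562.6457
3. ⊥bis P3·P1 via (14.775,54): [(0, 68.4188) (20.7848, 48.1351) (27, 45.5533) (27, 72) (0, 72)]  |A|=441.5795
4. ⊥bis P3·P2 via (14.355,58.64): [(13.7566, 54.9939) (20.7848, 48.1351) (27, 45.5533) (27, 72) (16.5477, 72)]  |A|=276.2402
5. ⊥bis P3·P4 via (11.835,37.65): [(13.7566, 54.9939) (20.7848, 48.1351) (27, 45.5533) (27, 72) (16.5477, 72)]  |A|=276.2402
6. ⊥bis P3·P5 via (11.22,51.2): [(13.7566, 54.9939) (20.7848, 48.1351) (27, 45.5533) (27, 72) (16.5477, 72)]  |A|=276.2402
7. ⊥bis P3·P6 via (17.395,50.33): [(13.7566, 54.9939) (18.761, 50.1101) (27, 48.7839) (27, 72) (16.5477, 72)]  |A|=259.407
8. ⊥bis P3·P7 via (17.24,63.11): [(14.9901, 62.5094) (13.7566, 54.9939) (18.761, 50.1101) (27, 48.7839) (27, 65.7152)]  |A|=172.068
9. ⊥bis P3·P8 via (18.98,48.9): [(14.9901, 62.5094) (13.7566, 54.9939) (18.761, 50.1101) (24.831, 49.133) (27, 49.2194) (27, 65.7152)]  |A|=171.5957
10. ⊥bis P3·P9 via (11.06,62.33): [(14.9901, 62.5094) (13.7566, 54.9939) (18.761, 50.1101) (24.831, 49.133) (27, 49.2194) (27, 65.7152)]  |A|=171.5957
11. canonical 6-gon: [(14.9901, 62.5094) (13.7566, 54.9939) (18.761, 50.1101) (24.831, 49.133) (27, 49.2194) (27, 65.7152)]
12. shoelace: 171.5957

Area of P3's cell: 171.5957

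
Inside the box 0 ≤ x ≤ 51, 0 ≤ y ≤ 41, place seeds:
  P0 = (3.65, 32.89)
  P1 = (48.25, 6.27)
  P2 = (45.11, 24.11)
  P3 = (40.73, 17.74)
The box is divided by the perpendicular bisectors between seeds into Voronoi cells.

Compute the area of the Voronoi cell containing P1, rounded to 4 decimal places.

1. box [0,51]×[0,41]: [(0, 0) (51, 0) (51, 41) (0, 41)]
2. ⊥bis P1·P0 via (25.95,19.58): [(14.2635, 0) (51, 0) (51, 41) (38.7348, 41)]  |A|=1004.5364
3. ⊥bis P1·P2 via (46.68,15.19): [(20.5888, 10.5977) (14.2635, 0) (51, 0) (51, 15.9504)]  |A|=437.1963
4. ⊥bis P1·P3 via (44.49,12.005): [(50.3271, 15.8319) (26.1792, 0) (51, 0) (51, 15.9504)]  |A|=201.8473
5. canonical 4-gon: [(50.3271, 15.8319) (26.1792, 0) (51, 0) (51, 15.9504)]
6. shoelace: 201.8473

Area of P1's cell: 201.8473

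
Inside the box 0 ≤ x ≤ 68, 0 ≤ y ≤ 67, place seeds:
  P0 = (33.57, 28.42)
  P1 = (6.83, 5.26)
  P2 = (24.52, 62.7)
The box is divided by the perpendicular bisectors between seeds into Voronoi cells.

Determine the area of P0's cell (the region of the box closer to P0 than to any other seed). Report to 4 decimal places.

1. box [0,68]×[0,67]: [(0, 0) (68, 0) (68, 67) (0, 67)]
2. ⊥bis P0·P1 via (20.2,16.84): [(0, 40.1625) (34.7854, 0) (68, 0) (68, 67) (0, 67)]  |A|=3857.4659
3. ⊥bis P0·P2 via (29.045,45.56): [(1.6005, 38.3146) (34.7854, 0) (68, 0) (68, 55.8442)]  |A|=2490.3157
4. canonical 4-gon: [(1.6005, 38.3146) (34.7854, 0) (68, 0) (68, 55.8442)]
5. shoelace: 2490.3157

Area of P0's cell: 2490.3157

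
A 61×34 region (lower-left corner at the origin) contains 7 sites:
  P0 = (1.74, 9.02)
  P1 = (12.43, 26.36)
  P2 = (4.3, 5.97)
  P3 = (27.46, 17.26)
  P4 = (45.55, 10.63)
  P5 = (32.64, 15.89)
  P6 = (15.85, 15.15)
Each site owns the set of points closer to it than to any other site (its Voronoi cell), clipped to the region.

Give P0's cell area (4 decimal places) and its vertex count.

1. box [0,61]×[0,34]: [(0, 0) (61, 0) (61, 34) (0, 34)]
2. ⊥bis P0·P1 via (7.085,17.69): [(0, 22.0579) (0, 0) (35.7795, 0)]  |A|=394.61
3. ⊥bis P0·P2 via (3.02,7.495): [(11.7442, 14.8176) (0, 22.0579) (0, 4.9602)]  |A|=100.3994
4. ⊥bis P0·P3 via (14.6,13.14): [(11.7442, 14.8176) (0, 22.0579) (0, 4.9602)]  |A|=100.3994
5. ⊥bis P0·P4 via (23.645,9.825): [(11.7442, 14.8176) (0, 22.0579) (0, 4.9602)]  |A|=100.3994
6. ⊥bis P0·P5 via (17.19,12.455): [(11.7442, 14.8176) (0, 22.0579) (0, 4.9602)]  |A|=100.3994
7. ⊥bis P0·P6 via (8.795,12.085): [(8.7131, 12.2735) (6.0947, 18.3005) (0, 22.0579) (0, 4.9602)]  |A|=87.9344
8. canonical 4-gon: [(8.7131, 12.2735) (6.0947, 18.3005) (0, 22.0579) (0, 4.9602)]
9. shoelace: 87.9344

Area of P0's cell: 87.9344 (4 vertices)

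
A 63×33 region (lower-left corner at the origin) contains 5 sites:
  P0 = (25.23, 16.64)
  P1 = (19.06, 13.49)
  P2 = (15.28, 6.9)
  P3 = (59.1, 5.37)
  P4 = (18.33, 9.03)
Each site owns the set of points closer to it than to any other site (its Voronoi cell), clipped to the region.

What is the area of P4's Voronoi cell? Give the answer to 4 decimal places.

1. box [0,63]×[0,33]: [(0, 0) (63, 0) (63, 33) (0, 33)]
2. ⊥bis P4·P0 via (21.78,12.835): [(0, 32.583) (0, 0) (35.9357, 0)]  |A|=585.4458
3. ⊥bis P4·P1 via (18.695,11.26): [(24.5793, 10.2969) (0, 14.3199) (0, 0) (35.9357, 0)]  |A|=360.9998
4. ⊥bis P4·P2 via (16.805,7.965): [(24.5793, 10.2969) (13.963, 12.0345) (22.3674, 0) (35.9357, 0)]  |A|=126.4343
5. ⊥bis P4·P3 via (38.715,7.2): [(24.5793, 10.2969) (13.963, 12.0345) (22.3674, 0) (35.9357, 0)]  |A|=126.4343
6. canonical 4-gon: [(24.5793, 10.2969) (13.963, 12.0345) (22.3674, 0) (35.9357, 0)]
7. shoelace: 126.4343

Area of P4's cell: 126.4343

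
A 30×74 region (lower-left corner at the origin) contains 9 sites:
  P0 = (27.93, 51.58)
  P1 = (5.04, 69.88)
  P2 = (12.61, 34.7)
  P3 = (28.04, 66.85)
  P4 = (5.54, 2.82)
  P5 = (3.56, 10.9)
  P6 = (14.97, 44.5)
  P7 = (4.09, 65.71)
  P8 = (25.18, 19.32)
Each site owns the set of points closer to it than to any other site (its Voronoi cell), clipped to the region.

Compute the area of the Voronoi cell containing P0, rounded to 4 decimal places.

1. box [0,30]×[0,74]: [(0, 0) (30, 0) (30, 74) (0, 74)]
2. ⊥bis P0·P1 via (16.485,60.73): [(0, 40.1102) (0, 0) (30, 0) (30, 74) (27.094, 74)]  |A|=1760.8947
3. ⊥bis P0·P2 via (20.27,43.14): [(9.927, 52.5271) (30, 34.3092) (30, 74) (27.094, 74)]  |A|=429.5561
4. ⊥bis P0·P3 via (27.985,59.215): [(15.3466, 59.306) (9.927, 52.5271) (30, 34.3092) (30, 59.2005)]  |A|=299.7743
5. ⊥bis P0·P4 via (16.735,27.2): [(15.3466, 59.306) (9.927, 52.5271) (30, 34.3092) (30, 59.2005)]  |A|=299.7743
6. ⊥bis P0·P5 via (15.745,31.24): [(15.3466, 59.306) (9.927, 52.5271) (30, 34.3092) (30, 59.2005)]  |A|=299.7743
7. ⊥bis P0·P6 via (21.45,48.04): [(15.3466, 59.306) (15.3162, 59.268) (27.9196, 36.1974) (30, 34.3092) (30, 59.2005)]  |A|=195.1294
8. ⊥bis P0·P7 via (16.01,58.645): [(16.3973, 59.2985) (15.8261, 58.3347) (27.9196, 36.1974) (30, 34.3092) (30, 59.2005)]  |A|=194.597
9. ⊥bis P0·P8 via (26.555,35.45): [(16.3973, 59.2985) (15.8261, 58.3347) (27.9196, 36.1974) (28.9699, 35.2441) (30, 35.1563) (30, 59.2005)]  |A|=194.1607
10. canonical 6-gon: [(16.3973, 59.2985) (15.8261, 58.3347) (27.9196, 36.1974) (28.9699, 35.2441) (30, 35.1563) (30, 59.2005)]
11. shoelace: 194.1607

Area of P0's cell: 194.1607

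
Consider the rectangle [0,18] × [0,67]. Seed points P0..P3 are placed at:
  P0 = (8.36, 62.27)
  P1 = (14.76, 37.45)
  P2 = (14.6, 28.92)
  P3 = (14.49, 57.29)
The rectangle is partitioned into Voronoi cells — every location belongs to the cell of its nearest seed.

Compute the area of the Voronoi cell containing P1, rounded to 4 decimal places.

Area of P1's cell: 251.8601

1. box [0,18]×[0,67]: [(0, 0) (18, 0) (18, 67) (0, 67)]
2. ⊥bis P1·P0 via (11.56,49.86): [(0, 46.8792) (0, 0) (18, 0) (18, 51.5206)]  |A|=885.598
3. ⊥bis P1·P2 via (14.68,33.185): [(0, 46.8792) (0, 33.4604) (18, 33.1227) (18, 51.5206)]  |A|=286.3502
4. ⊥bis P1·P3 via (14.625,47.37): [(1.1947, 47.1872) (0, 46.8792) (0, 33.4604) (18, 33.1227) (18, 47.4159)]  |A|=251.8601
5. canonical 5-gon: [(1.1947, 47.1872) (0, 46.8792) (0, 33.4604) (18, 33.1227) (18, 47.4159)]
6. shoelace: 251.8601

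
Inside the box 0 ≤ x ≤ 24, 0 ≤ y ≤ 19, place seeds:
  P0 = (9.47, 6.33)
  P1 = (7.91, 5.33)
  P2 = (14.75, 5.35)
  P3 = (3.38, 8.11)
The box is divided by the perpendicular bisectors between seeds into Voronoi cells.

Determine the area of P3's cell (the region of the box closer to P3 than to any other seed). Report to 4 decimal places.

1. box [0,24]×[0,19]: [(0, 0) (24, 0) (24, 19) (0, 19)]
2. ⊥bis P3·P0 via (6.425,7.22): [(0, 0) (4.3147, 0) (9.8681, 19) (0, 19)]  |A|=134.7367
3. ⊥bis P3·P1 via (5.645,6.72): [(0, 0) (1.521, 0) (6.8553, 8.6922) (9.8681, 19) (0, 19)]  |A|=122.5951
4. ⊥bis P3·P2 via (9.065,6.73): [(0, 0) (1.521, 0) (6.8553, 8.6922) (9.8681, 19) (0, 19)]  |A|=122.5951
5. canonical 5-gon: [(0, 0) (1.521, 0) (6.8553, 8.6922) (9.8681, 19) (0, 19)]
6. shoelace: 122.5951

Area of P3's cell: 122.5951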